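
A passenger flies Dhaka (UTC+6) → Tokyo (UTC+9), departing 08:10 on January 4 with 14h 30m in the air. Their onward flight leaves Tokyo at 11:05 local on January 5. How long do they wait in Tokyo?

Convert departure to UTC: 08:10 − 6:00 = 02:10 UTC on Jan 4.
Add 14 hours 30 minutes flight time → 16:40 UTC.
Tokyo is UTC+9:00, so local arrival = 16:40 + 9:00 = 01:40 on Jan 5.
Layover = 11:05 − 01:40 = 9 hours 25 minutes.

9 hours 25 minutes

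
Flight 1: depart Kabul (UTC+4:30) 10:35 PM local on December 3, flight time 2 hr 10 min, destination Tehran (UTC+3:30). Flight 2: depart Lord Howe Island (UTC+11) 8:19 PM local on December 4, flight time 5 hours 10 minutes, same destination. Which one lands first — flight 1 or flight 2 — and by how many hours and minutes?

the first, by 18 hours 14 minutes

Flight 1 in UTC: 10:35 PM − 4:30 = 6:05 PM on Dec 3.
+2 hours 10 minutes → arrive 8:15 PM UTC on Dec 3.
Flight 2 in UTC: 8:19 PM − 11:00 = 9:19 AM on Dec 4.
+5 hours and 10 minutes → arrive 2:29 PM UTC on Dec 4.
Flight 1 lands earlier by 18 hours 14 minutes.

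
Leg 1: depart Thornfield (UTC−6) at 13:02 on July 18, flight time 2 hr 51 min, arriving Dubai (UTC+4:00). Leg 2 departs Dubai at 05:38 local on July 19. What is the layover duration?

Convert departure to UTC: 13:02 + 6:00 = 19:02 UTC on Jul 18.
Add 2 hours 51 minutes flight time → 21:53 UTC.
Dubai is UTC+4:00, so local arrival = 21:53 + 4:00 = 01:53 on Jul 19.
Layover = 05:38 − 01:53 = 3 hours 45 minutes.

3 hours 45 minutes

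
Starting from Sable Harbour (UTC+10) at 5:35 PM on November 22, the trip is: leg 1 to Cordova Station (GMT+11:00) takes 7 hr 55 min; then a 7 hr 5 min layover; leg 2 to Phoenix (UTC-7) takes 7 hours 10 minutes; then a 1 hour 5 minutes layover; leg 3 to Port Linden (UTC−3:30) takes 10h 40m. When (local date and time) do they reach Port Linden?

Convert departure to UTC: 5:35 PM − 10:00 = 7:35 AM UTC on Nov 22.
Add 7 hours and 55 minutes leg 1 → 3:30 PM UTC.
Add 7 hours and 5 minutes layover in Cordova Station → 10:35 PM UTC.
Add 7 hours 10 minutes leg 2 → 5:45 AM UTC (Nov 23).
Add 1 hour and 5 minutes layover in Phoenix → 6:50 AM UTC.
Add 10 hours 40 minutes leg 3 → 5:30 PM UTC.
Port Linden is UTC−3:30, so local arrival = 5:30 PM − 3:30 = 2:00 PM on Nov 23.

2:00 PM on Nov 23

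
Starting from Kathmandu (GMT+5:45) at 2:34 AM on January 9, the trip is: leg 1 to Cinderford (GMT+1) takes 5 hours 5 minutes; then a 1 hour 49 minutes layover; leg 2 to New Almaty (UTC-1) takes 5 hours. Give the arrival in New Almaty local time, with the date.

Convert departure to UTC: 2:34 AM − 5:45 = 8:49 PM UTC on Jan 8.
Add 5 hours and 5 minutes leg 1 → 1:54 AM UTC (Jan 9).
Add 1 hour and 49 minutes layover in Cinderford → 3:43 AM UTC.
Add 5 hours leg 2 → 8:43 AM UTC.
New Almaty is UTC−1:00, so local arrival = 8:43 AM − 1:00 = 7:43 AM on Jan 9.

7:43 AM on January 9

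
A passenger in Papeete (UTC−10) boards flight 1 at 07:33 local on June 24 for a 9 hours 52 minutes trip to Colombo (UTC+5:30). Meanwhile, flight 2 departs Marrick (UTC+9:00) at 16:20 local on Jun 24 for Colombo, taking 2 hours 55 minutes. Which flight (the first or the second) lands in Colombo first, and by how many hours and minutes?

Flight 1 in UTC: 07:33 + 10:00 = 17:33 on Jun 24.
+9 hours 52 minutes → arrive 03:25 UTC on Jun 25.
Flight 2 in UTC: 16:20 − 9:00 = 07:20 on Jun 24.
+2 hours and 55 minutes → arrive 10:15 UTC on Jun 24.
Flight 2 lands earlier by 17 hours 10 minutes.

the second, by 17 hours 10 minutes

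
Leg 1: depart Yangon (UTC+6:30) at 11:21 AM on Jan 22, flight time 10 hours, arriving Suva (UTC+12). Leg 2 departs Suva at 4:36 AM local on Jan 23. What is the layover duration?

1 hour 45 minutes

Convert departure to UTC: 11:21 AM − 6:30 = 4:51 AM UTC on Jan 22.
Add 10 hours flight time → 2:51 PM UTC.
Suva is UTC+12:00, so local arrival = 2:51 PM + 12:00 = 2:51 AM on Jan 23.
Layover = 4:36 AM − 2:51 AM = 1 hour 45 minutes.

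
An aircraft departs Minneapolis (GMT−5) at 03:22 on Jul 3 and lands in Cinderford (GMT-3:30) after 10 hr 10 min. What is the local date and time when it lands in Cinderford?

Convert departure to UTC: 03:22 + 5:00 = 08:22 UTC on Jul 3.
Add 10 hours and 10 minutes travel time → 18:32 UTC.
Cinderford is UTC−3:30, so local arrival = 18:32 − 3:30 = 15:02 on Jul 3.

15:02 on Jul 3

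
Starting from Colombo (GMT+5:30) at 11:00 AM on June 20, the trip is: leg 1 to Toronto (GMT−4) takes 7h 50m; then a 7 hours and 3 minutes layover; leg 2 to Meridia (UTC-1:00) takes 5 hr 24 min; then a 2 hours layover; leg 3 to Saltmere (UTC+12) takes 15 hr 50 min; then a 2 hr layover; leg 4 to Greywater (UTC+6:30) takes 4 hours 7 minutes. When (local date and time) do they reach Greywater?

Convert departure to UTC: 11:00 AM − 5:30 = 5:30 AM UTC on Jun 20.
Add 7 hours 50 minutes leg 1 → 1:20 PM UTC.
Add 7 hours 3 minutes layover in Toronto → 8:23 PM UTC.
Add 5 hours and 24 minutes leg 2 → 1:47 AM UTC (Jun 21).
Add 2 hours layover in Meridia → 3:47 AM UTC.
Add 15 hours and 50 minutes leg 3 → 7:37 PM UTC.
Add 2 hours layover in Saltmere → 9:37 PM UTC.
Add 4 hours 7 minutes leg 4 → 1:44 AM UTC (Jun 22).
Greywater is UTC+6:30, so local arrival = 1:44 AM + 6:30 = 8:14 AM on Jun 22.

8:14 AM on June 22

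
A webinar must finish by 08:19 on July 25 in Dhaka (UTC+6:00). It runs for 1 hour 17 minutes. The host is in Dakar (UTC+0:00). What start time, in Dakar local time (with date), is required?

01:02 on July 25

Target end time in UTC: 08:19 − 6:00 = 02:19 on Jul 25.
Subtract 1 hour 17 minutes → start 01:02 UTC on Jul 25.
Dakar is UTC+0, so start is 01:02 on Jul 25.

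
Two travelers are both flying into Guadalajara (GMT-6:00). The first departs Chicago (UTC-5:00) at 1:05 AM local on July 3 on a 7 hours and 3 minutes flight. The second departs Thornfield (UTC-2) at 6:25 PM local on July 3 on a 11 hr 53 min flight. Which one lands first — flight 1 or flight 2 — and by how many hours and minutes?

Flight 1 in UTC: 1:05 AM + 5:00 = 6:05 AM on Jul 3.
+7 hours 3 minutes → arrive 1:08 PM UTC on Jul 3.
Flight 2 in UTC: 6:25 PM + 2:00 = 8:25 PM on Jul 3.
+11 hours and 53 minutes → arrive 8:18 AM UTC on Jul 4.
Flight 1 lands earlier by 19 hours 10 minutes.

the first, by 19 hours 10 minutes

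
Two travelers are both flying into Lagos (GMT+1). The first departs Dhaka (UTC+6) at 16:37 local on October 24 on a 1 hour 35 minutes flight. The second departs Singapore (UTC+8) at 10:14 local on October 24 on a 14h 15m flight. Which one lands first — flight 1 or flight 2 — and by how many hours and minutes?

Flight 1 in UTC: 16:37 − 6:00 = 10:37 on Oct 24.
+1 hour 35 minutes → arrive 12:12 UTC on Oct 24.
Flight 2 in UTC: 10:14 − 8:00 = 02:14 on Oct 24.
+14 hours 15 minutes → arrive 16:29 UTC on Oct 24.
Flight 1 lands earlier by 4 hours 17 minutes.

the first, by 4 hours 17 minutes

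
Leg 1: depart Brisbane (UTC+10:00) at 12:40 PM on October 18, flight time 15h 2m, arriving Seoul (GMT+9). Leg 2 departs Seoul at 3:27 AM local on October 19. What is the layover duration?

45 minutes

Convert departure to UTC: 12:40 PM − 10:00 = 2:40 AM UTC on Oct 18.
Add 15 hours and 2 minutes flight time → 5:42 PM UTC.
Seoul is UTC+9:00, so local arrival = 5:42 PM + 9:00 = 2:42 AM on Oct 19.
Layover = 3:27 AM − 2:42 AM = 45 minutes.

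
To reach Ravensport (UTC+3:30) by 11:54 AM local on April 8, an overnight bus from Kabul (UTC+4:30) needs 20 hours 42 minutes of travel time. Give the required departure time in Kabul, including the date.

4:12 PM on April 7

Target arrival in UTC: 11:54 AM − 3:30 = 8:24 AM on Apr 8.
Subtract 20 hours 42 minutes → departure 11:42 AM UTC on Apr 7.
Kabul is UTC+4:30: 11:42 AM + 4:30 = 4:12 PM on Apr 7.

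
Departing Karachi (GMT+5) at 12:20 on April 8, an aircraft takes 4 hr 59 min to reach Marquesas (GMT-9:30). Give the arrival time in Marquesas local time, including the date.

02:49 on April 8

Convert departure to UTC: 12:20 − 5:00 = 07:20 UTC on Apr 8.
Add 4 hours 59 minutes travel time → 12:19 UTC.
Marquesas is UTC−9:30, so local arrival = 12:19 − 9:30 = 02:49 on Apr 8.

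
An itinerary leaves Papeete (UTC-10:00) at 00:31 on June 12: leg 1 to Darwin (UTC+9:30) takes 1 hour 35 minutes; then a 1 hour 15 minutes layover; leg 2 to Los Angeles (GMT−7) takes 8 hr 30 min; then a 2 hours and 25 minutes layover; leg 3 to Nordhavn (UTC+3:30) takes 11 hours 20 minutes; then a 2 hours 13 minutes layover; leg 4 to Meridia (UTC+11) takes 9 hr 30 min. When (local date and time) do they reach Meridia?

Convert departure to UTC: 00:31 + 10:00 = 10:31 UTC on Jun 12.
Add 1 hour and 35 minutes leg 1 → 12:06 UTC.
Add 1 hour and 15 minutes layover in Darwin → 13:21 UTC.
Add 8 hours and 30 minutes leg 2 → 21:51 UTC.
Add 2 hours 25 minutes layover in Los Angeles → 00:16 UTC (Jun 13).
Add 11 hours 20 minutes leg 3 → 11:36 UTC.
Add 2 hours and 13 minutes layover in Nordhavn → 13:49 UTC.
Add 9 hours and 30 minutes leg 4 → 23:19 UTC.
Meridia is UTC+11:00, so local arrival = 23:19 + 11:00 = 10:19 on Jun 14.

10:19 on June 14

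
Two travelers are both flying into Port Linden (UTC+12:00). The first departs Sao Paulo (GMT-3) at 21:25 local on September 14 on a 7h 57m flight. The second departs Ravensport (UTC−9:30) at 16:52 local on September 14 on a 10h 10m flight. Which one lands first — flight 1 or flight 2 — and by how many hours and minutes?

the first, by 4 hours 10 minutes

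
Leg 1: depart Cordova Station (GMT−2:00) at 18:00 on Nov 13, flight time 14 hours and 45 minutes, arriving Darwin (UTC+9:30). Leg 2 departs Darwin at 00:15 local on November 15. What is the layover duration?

Convert departure to UTC: 18:00 + 2:00 = 20:00 UTC on Nov 13.
Add 14 hours and 45 minutes flight time → 10:45 UTC (Nov 14).
Darwin is UTC+9:30, so local arrival = 10:45 + 9:30 = 20:15 on Nov 14.
Layover = 00:15 − 20:15 (+1 day) = 4 hours.

4 hours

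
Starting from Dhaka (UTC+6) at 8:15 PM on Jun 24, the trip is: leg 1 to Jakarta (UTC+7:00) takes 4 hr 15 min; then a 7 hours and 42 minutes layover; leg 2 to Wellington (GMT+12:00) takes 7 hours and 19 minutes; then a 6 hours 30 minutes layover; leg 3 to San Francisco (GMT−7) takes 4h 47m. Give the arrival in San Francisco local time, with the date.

Convert departure to UTC: 8:15 PM − 6:00 = 2:15 PM UTC on Jun 24.
Add 4 hours and 15 minutes leg 1 → 6:30 PM UTC.
Add 7 hours 42 minutes layover in Jakarta → 2:12 AM UTC (Jun 25).
Add 7 hours 19 minutes leg 2 → 9:31 AM UTC.
Add 6 hours 30 minutes layover in Wellington → 4:01 PM UTC.
Add 4 hours and 47 minutes leg 3 → 8:48 PM UTC.
San Francisco is UTC−7:00, so local arrival = 8:48 PM − 7:00 = 1:48 PM on Jun 25.

1:48 PM on June 25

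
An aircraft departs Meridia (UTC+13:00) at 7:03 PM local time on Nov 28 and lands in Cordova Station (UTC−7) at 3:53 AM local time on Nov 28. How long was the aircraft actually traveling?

4 hours 50 minutes

Cordova Station is 20:00 behind Meridia.
Clock-face elapsed time (ignoring zones) is −15 hours 10 minutes.
Actual elapsed = −15 hours 10 minutes + 20:00 = 4 hours 50 minutes.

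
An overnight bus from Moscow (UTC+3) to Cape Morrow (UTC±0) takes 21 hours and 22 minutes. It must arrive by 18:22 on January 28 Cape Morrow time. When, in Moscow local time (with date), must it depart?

Target arrival is already UTC: 18:22 on Jan 28.
Subtract 21 hours 22 minutes → departure 21:00 UTC on Jan 27.
Moscow is UTC+3:00: 21:00 + 3:00 = 00:00 on Jan 28.

00:00 on January 28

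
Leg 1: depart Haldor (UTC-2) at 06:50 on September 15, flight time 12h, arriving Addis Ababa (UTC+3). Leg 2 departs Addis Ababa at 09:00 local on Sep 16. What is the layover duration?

9 hours 10 minutes

Convert departure to UTC: 06:50 + 2:00 = 08:50 UTC on Sep 15.
Add 12 hours flight time → 20:50 UTC.
Addis Ababa is UTC+3:00, so local arrival = 20:50 + 3:00 = 23:50 on Sep 15.
Layover = 09:00 − 23:50 (+1 day) = 9 hours 10 minutes.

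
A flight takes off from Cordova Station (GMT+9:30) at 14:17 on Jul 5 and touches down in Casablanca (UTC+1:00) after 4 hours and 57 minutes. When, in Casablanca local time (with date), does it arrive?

10:44 on July 5

Convert departure to UTC: 14:17 − 9:30 = 04:47 UTC on Jul 5.
Add 4 hours and 57 minutes travel time → 09:44 UTC.
Casablanca is UTC+1:00, so local arrival = 09:44 + 1:00 = 10:44 on Jul 5.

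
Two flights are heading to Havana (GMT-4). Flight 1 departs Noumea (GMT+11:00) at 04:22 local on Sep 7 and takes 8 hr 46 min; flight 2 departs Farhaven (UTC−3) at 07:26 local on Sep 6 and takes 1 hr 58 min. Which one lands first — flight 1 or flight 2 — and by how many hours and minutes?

the second, by 13 hours 44 minutes

Flight 1 in UTC: 04:22 − 11:00 = 17:22 on Sep 6.
+8 hours 46 minutes → arrive 02:08 UTC on Sep 7.
Flight 2 in UTC: 07:26 + 3:00 = 10:26 on Sep 6.
+1 hour 58 minutes → arrive 12:24 UTC on Sep 6.
Flight 2 lands earlier by 13 hours 44 minutes.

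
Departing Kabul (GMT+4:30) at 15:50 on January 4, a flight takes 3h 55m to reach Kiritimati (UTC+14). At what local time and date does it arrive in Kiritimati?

Kiritimati is 9:30 ahead of Kabul.
After 3 hours and 55 minutes it is 19:45 in Kabul.
Shift by the zone difference: 19:45 + 9:30 = 05:15 on Jan 5 in Kiritimati.

05:15 on Jan 5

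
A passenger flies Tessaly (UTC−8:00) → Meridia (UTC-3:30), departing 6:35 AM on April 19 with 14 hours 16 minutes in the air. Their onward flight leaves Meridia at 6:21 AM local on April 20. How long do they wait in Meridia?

5 hours

Convert departure to UTC: 6:35 AM + 8:00 = 2:35 PM UTC on Apr 19.
Add 14 hours and 16 minutes flight time → 4:51 AM UTC (Apr 20).
Meridia is UTC−3:30, so local arrival = 4:51 AM − 3:30 = 1:21 AM on Apr 20.
Layover = 6:21 AM − 1:21 AM = 5 hours.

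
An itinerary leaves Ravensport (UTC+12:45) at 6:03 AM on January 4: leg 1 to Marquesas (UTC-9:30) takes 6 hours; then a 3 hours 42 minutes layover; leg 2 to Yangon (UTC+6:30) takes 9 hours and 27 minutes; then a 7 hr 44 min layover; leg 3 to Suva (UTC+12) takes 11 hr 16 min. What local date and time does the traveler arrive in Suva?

7:27 PM on January 5

Convert departure to UTC: 6:03 AM − 12:45 = 5:18 PM UTC on Jan 3.
Add 6 hours leg 1 → 11:18 PM UTC.
Add 3 hours and 42 minutes layover in Marquesas → 3:00 AM UTC (Jan 4).
Add 9 hours 27 minutes leg 2 → 12:27 PM UTC.
Add 7 hours and 44 minutes layover in Yangon → 8:11 PM UTC.
Add 11 hours and 16 minutes leg 3 → 7:27 AM UTC (Jan 5).
Suva is UTC+12:00, so local arrival = 7:27 AM + 12:00 = 7:27 PM on Jan 5.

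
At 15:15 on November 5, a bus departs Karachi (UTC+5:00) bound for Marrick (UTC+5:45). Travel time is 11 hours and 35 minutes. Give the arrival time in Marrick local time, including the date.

03:35 on November 6

Convert departure to UTC: 15:15 − 5:00 = 10:15 UTC on Nov 5.
Add 11 hours 35 minutes travel time → 21:50 UTC.
Marrick is UTC+5:45, so local arrival = 21:50 + 5:45 = 03:35 on Nov 6.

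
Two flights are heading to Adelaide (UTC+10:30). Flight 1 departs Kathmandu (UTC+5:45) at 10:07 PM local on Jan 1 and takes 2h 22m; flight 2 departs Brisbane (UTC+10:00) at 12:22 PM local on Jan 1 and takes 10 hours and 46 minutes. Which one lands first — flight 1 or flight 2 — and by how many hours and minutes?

Flight 1 in UTC: 10:07 PM − 5:45 = 4:22 PM on Jan 1.
+2 hours 22 minutes → arrive 6:44 PM UTC on Jan 1.
Flight 2 in UTC: 12:22 PM − 10:00 = 2:22 AM on Jan 1.
+10 hours 46 minutes → arrive 1:08 PM UTC on Jan 1.
Flight 2 lands earlier by 5 hours 36 minutes.

the second, by 5 hours 36 minutes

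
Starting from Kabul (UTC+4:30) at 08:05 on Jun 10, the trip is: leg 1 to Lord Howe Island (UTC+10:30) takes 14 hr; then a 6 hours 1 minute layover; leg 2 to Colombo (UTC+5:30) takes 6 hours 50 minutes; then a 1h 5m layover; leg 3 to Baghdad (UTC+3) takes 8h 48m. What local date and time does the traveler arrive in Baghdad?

19:19 on Jun 11

Convert departure to UTC: 08:05 − 4:30 = 03:35 UTC on Jun 10.
Add 14 hours leg 1 → 17:35 UTC.
Add 6 hours 1 minute layover in Lord Howe Island → 23:36 UTC.
Add 6 hours 50 minutes leg 2 → 06:26 UTC (Jun 11).
Add 1 hour 5 minutes layover in Colombo → 07:31 UTC.
Add 8 hours and 48 minutes leg 3 → 16:19 UTC.
Baghdad is UTC+3:00, so local arrival = 16:19 + 3:00 = 19:19 on Jun 11.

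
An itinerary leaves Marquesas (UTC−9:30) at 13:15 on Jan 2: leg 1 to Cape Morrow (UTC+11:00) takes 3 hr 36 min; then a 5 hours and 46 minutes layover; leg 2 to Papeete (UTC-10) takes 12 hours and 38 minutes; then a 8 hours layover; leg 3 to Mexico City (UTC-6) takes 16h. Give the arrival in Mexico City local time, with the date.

14:45 on Jan 4

Convert departure to UTC: 13:15 + 9:30 = 22:45 UTC on Jan 2.
Add 3 hours 36 minutes leg 1 → 02:21 UTC (Jan 3).
Add 5 hours 46 minutes layover in Cape Morrow → 08:07 UTC.
Add 12 hours 38 minutes leg 2 → 20:45 UTC.
Add 8 hours layover in Papeete → 04:45 UTC (Jan 4).
Add 16 hours leg 3 → 20:45 UTC.
Mexico City is UTC−6:00, so local arrival = 20:45 − 6:00 = 14:45 on Jan 4.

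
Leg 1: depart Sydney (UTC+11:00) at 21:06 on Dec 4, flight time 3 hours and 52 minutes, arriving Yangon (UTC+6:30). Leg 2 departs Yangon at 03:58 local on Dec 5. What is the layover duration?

7 hours 30 minutes

Convert departure to UTC: 21:06 − 11:00 = 10:06 UTC on Dec 4.
Add 3 hours and 52 minutes flight time → 13:58 UTC.
Yangon is UTC+6:30, so local arrival = 13:58 + 6:30 = 20:28 on Dec 4.
Layover = 03:58 − 20:28 (+1 day) = 7 hours 30 minutes.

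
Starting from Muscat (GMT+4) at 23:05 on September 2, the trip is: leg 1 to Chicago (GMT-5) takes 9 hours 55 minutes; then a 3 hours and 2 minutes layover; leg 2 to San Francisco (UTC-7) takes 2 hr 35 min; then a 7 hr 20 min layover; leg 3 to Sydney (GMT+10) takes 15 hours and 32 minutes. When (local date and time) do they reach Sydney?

19:29 on September 4

Convert departure to UTC: 23:05 − 4:00 = 19:05 UTC on Sep 2.
Add 9 hours 55 minutes leg 1 → 05:00 UTC (Sep 3).
Add 3 hours 2 minutes layover in Chicago → 08:02 UTC.
Add 2 hours and 35 minutes leg 2 → 10:37 UTC.
Add 7 hours 20 minutes layover in San Francisco → 17:57 UTC.
Add 15 hours 32 minutes leg 3 → 09:29 UTC (Sep 4).
Sydney is UTC+10:00, so local arrival = 09:29 + 10:00 = 19:29 on Sep 4.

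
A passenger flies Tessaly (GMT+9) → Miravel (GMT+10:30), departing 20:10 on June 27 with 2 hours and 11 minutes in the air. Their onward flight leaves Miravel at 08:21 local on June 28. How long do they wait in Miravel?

8 hours 30 minutes

Convert departure to UTC: 20:10 − 9:00 = 11:10 UTC on Jun 27.
Add 2 hours and 11 minutes flight time → 13:21 UTC.
Miravel is UTC+10:30, so local arrival = 13:21 + 10:30 = 23:51 on Jun 27.
Layover = 08:21 − 23:51 (+1 day) = 8 hours 30 minutes.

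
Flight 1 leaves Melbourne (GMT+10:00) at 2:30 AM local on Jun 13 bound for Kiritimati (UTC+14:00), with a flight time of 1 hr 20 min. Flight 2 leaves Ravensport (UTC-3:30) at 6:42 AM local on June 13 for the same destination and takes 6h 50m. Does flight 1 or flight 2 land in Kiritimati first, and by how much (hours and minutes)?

Flight 1 in UTC: 2:30 AM − 10:00 = 4:30 PM on Jun 12.
+1 hour 20 minutes → arrive 5:50 PM UTC on Jun 12.
Flight 2 in UTC: 6:42 AM + 3:30 = 10:12 AM on Jun 13.
+6 hours 50 minutes → arrive 5:02 PM UTC on Jun 13.
Flight 1 lands earlier by 23 hours 12 minutes.

the first, by 23 hours 12 minutes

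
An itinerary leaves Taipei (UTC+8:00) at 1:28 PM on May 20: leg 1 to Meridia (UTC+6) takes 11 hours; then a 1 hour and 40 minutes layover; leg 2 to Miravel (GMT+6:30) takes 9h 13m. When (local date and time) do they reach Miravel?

Convert departure to UTC: 1:28 PM − 8:00 = 5:28 AM UTC on May 20.
Add 11 hours leg 1 → 4:28 PM UTC.
Add 1 hour and 40 minutes layover in Meridia → 6:08 PM UTC.
Add 9 hours and 13 minutes leg 2 → 3:21 AM UTC (May 21).
Miravel is UTC+6:30, so local arrival = 3:21 AM + 6:30 = 9:51 AM on May 21.

9:51 AM on May 21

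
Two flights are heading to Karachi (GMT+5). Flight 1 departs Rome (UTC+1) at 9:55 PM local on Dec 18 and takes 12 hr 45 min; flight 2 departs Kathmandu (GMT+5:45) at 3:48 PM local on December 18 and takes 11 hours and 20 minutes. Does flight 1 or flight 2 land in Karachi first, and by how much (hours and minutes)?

Flight 1 in UTC: 9:55 PM − 1:00 = 8:55 PM on Dec 18.
+12 hours and 45 minutes → arrive 9:40 AM UTC on Dec 19.
Flight 2 in UTC: 3:48 PM − 5:45 = 10:03 AM on Dec 18.
+11 hours 20 minutes → arrive 9:23 PM UTC on Dec 18.
Flight 2 lands earlier by 12 hours 17 minutes.

the second, by 12 hours 17 minutes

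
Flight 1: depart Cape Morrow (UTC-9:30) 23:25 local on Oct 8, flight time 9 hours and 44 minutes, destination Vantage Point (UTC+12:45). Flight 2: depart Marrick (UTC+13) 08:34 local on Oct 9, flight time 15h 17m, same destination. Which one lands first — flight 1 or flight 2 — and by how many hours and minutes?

Flight 1 in UTC: 23:25 + 9:30 = 08:55 on Oct 9.
+9 hours and 44 minutes → arrive 18:39 UTC on Oct 9.
Flight 2 in UTC: 08:34 − 13:00 = 19:34 on Oct 8.
+15 hours 17 minutes → arrive 10:51 UTC on Oct 9.
Flight 2 lands earlier by 7 hours 48 minutes.

the second, by 7 hours 48 minutes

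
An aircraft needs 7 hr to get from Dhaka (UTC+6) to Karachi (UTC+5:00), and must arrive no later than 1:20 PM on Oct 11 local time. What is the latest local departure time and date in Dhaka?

Target arrival in UTC: 1:20 PM − 5:00 = 8:20 AM on Oct 11.
Subtract 7 hours → departure 1:20 AM UTC on Oct 11.
Dhaka is UTC+6:00: 1:20 AM + 6:00 = 7:20 AM on Oct 11.

7:20 AM on October 11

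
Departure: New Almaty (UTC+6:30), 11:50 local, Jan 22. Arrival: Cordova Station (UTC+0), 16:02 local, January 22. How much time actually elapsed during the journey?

10 hours 42 minutes

Departure in UTC: 11:50 − 6:30 = 05:20 on Jan 22.
Arrival is already UTC: 16:02 on Jan 22.
Elapsed = 16:02 − 05:20 = 10 hours 42 minutes.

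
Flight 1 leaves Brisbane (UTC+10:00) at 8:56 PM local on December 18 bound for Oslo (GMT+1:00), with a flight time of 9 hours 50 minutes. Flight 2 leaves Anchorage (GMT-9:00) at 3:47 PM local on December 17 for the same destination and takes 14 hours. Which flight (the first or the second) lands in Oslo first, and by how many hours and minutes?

Flight 1 in UTC: 8:56 PM − 10:00 = 10:56 AM on Dec 18.
+9 hours 50 minutes → arrive 8:46 PM UTC on Dec 18.
Flight 2 in UTC: 3:47 PM + 9:00 = 12:47 AM on Dec 18.
+14 hours → arrive 2:47 PM UTC on Dec 18.
Flight 2 lands earlier by 5 hours 59 minutes.

the second, by 5 hours 59 minutes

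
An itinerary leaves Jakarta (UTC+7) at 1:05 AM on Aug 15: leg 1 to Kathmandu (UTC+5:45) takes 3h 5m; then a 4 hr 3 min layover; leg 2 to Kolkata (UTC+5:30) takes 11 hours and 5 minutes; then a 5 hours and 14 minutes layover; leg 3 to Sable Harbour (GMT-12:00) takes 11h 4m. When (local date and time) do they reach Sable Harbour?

4:36 PM on August 15

Convert departure to UTC: 1:05 AM − 7:00 = 6:05 PM UTC on Aug 14.
Add 3 hours 5 minutes leg 1 → 9:10 PM UTC.
Add 4 hours and 3 minutes layover in Kathmandu → 1:13 AM UTC (Aug 15).
Add 11 hours and 5 minutes leg 2 → 12:18 PM UTC.
Add 5 hours and 14 minutes layover in Kolkata → 5:32 PM UTC.
Add 11 hours 4 minutes leg 3 → 4:36 AM UTC (Aug 16).
Sable Harbour is UTC−12:00, so local arrival = 4:36 AM − 12:00 = 4:36 PM on Aug 15.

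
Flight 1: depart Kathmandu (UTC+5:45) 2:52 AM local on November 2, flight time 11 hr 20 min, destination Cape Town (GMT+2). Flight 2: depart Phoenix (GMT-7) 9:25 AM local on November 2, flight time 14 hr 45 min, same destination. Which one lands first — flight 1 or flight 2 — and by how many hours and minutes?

Flight 1 in UTC: 2:52 AM − 5:45 = 9:07 PM on Nov 1.
+11 hours and 20 minutes → arrive 8:27 AM UTC on Nov 2.
Flight 2 in UTC: 9:25 AM + 7:00 = 4:25 PM on Nov 2.
+14 hours 45 minutes → arrive 7:10 AM UTC on Nov 3.
Flight 1 lands earlier by 22 hours 43 minutes.

the first, by 22 hours 43 minutes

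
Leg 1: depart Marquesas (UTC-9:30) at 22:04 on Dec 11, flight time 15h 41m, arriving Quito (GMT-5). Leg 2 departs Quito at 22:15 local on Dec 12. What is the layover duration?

Convert departure to UTC: 22:04 + 9:30 = 07:34 UTC on Dec 12.
Add 15 hours 41 minutes flight time → 23:15 UTC.
Quito is UTC−5:00, so local arrival = 23:15 − 5:00 = 18:15 on Dec 12.
Layover = 22:15 − 18:15 = 4 hours.

4 hours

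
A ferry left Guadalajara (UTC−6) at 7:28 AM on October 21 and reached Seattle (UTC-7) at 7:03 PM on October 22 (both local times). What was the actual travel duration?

Departure in UTC: 7:28 AM + 6:00 = 1:28 PM on Oct 21.
Arrival in UTC: 7:03 PM + 7:00 = 2:03 AM on Oct 23.
Elapsed = 2:03 AM − 1:28 PM (+2 days) = 36 hours 35 minutes.

36 hours 35 minutes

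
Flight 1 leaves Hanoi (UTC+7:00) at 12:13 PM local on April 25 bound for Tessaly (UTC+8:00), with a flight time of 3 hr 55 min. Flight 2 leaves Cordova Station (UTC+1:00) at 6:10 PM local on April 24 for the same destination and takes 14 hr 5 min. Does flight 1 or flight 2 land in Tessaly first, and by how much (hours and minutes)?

Flight 1 in UTC: 12:13 PM − 7:00 = 5:13 AM on Apr 25.
+3 hours and 55 minutes → arrive 9:08 AM UTC on Apr 25.
Flight 2 in UTC: 6:10 PM − 1:00 = 5:10 PM on Apr 24.
+14 hours 5 minutes → arrive 7:15 AM UTC on Apr 25.
Flight 2 lands earlier by 1 hour 53 minutes.

the second, by 1 hour 53 minutes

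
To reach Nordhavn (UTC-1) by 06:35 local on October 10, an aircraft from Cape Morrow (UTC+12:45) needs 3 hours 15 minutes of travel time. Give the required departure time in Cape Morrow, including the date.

Target arrival in UTC: 06:35 + 1:00 = 07:35 on Oct 10.
Subtract 3 hours 15 minutes → departure 04:20 UTC on Oct 10.
Cape Morrow is UTC+12:45: 04:20 + 12:45 = 17:05 on Oct 10.

17:05 on Oct 10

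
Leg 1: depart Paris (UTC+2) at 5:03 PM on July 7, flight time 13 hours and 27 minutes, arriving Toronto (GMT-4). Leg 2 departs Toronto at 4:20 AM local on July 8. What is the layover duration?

Convert departure to UTC: 5:03 PM − 2:00 = 3:03 PM UTC on Jul 7.
Add 13 hours 27 minutes flight time → 4:30 AM UTC (Jul 8).
Toronto is UTC−4:00, so local arrival = 4:30 AM − 4:00 = 12:30 AM on Jul 8.
Layover = 4:20 AM − 12:30 AM = 3 hours 50 minutes.

3 hours 50 minutes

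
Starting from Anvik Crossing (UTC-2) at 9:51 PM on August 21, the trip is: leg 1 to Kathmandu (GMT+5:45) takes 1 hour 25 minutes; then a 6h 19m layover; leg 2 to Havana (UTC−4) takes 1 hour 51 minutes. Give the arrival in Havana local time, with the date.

5:26 AM on Aug 22

Convert departure to UTC: 9:51 PM + 2:00 = 11:51 PM UTC on Aug 21.
Add 1 hour and 25 minutes leg 1 → 1:16 AM UTC (Aug 22).
Add 6 hours and 19 minutes layover in Kathmandu → 7:35 AM UTC.
Add 1 hour 51 minutes leg 2 → 9:26 AM UTC.
Havana is UTC−4:00, so local arrival = 9:26 AM − 4:00 = 5:26 AM on Aug 22.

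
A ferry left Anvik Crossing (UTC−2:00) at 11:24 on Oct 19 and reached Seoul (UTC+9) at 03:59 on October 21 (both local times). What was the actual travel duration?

29 hours 35 minutes

Departure in UTC: 11:24 + 2:00 = 13:24 on Oct 19.
Arrival in UTC: 03:59 − 9:00 = 18:59 on Oct 20.
Elapsed = 18:59 − 13:24 (+1 day) = 29 hours 35 minutes.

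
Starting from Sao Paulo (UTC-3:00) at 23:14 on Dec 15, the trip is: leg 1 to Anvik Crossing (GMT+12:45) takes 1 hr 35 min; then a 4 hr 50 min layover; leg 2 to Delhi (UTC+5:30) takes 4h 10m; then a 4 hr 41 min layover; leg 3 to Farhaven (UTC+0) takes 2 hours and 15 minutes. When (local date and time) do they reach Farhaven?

Convert departure to UTC: 23:14 + 3:00 = 02:14 UTC on Dec 16.
Add 1 hour 35 minutes leg 1 → 03:49 UTC.
Add 4 hours and 50 minutes layover in Anvik Crossing → 08:39 UTC.
Add 4 hours and 10 minutes leg 2 → 12:49 UTC.
Add 4 hours and 41 minutes layover in Delhi → 17:30 UTC.
Add 2 hours and 15 minutes leg 3 → 19:45 UTC.
Farhaven is UTC+0, so local arrival is the same: 19:45 on Dec 16.

19:45 on Dec 16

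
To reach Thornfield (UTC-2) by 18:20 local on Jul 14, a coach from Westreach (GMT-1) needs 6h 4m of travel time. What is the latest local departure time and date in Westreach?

Target arrival in UTC: 18:20 + 2:00 = 20:20 on Jul 14.
Subtract 6 hours and 4 minutes → departure 14:16 UTC on Jul 14.
Westreach is UTC−1:00: 14:16 − 1:00 = 13:16 on Jul 14.

13:16 on July 14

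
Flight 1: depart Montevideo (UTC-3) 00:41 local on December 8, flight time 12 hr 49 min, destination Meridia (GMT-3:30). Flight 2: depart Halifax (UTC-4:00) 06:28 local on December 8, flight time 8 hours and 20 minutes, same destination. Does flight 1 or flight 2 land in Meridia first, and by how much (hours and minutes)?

Flight 1 in UTC: 00:41 + 3:00 = 03:41 on Dec 8.
+12 hours 49 minutes → arrive 16:30 UTC on Dec 8.
Flight 2 in UTC: 06:28 + 4:00 = 10:28 on Dec 8.
+8 hours 20 minutes → arrive 18:48 UTC on Dec 8.
Flight 1 lands earlier by 2 hours 18 minutes.

the first, by 2 hours 18 minutes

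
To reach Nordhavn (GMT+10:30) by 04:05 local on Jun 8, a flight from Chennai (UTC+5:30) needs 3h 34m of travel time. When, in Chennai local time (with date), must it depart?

19:31 on June 7

Target arrival in UTC: 04:05 − 10:30 = 17:35 on Jun 7.
Subtract 3 hours 34 minutes → departure 14:01 UTC on Jun 7.
Chennai is UTC+5:30: 14:01 + 5:30 = 19:31 on Jun 7.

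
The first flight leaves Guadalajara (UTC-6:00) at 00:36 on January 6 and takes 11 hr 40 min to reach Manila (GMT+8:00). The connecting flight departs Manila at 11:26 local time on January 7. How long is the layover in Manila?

9 hours 10 minutes

Convert departure to UTC: 00:36 + 6:00 = 06:36 UTC on Jan 6.
Add 11 hours and 40 minutes flight time → 18:16 UTC.
Manila is UTC+8:00, so local arrival = 18:16 + 8:00 = 02:16 on Jan 7.
Layover = 11:26 − 02:16 = 9 hours 10 minutes.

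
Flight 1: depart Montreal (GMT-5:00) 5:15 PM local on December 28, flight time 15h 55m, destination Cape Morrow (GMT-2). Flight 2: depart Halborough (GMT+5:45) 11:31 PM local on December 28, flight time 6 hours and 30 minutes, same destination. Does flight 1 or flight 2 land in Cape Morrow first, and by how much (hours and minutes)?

the second, by 13 hours 54 minutes

Flight 1 in UTC: 5:15 PM + 5:00 = 10:15 PM on Dec 28.
+15 hours 55 minutes → arrive 2:10 PM UTC on Dec 29.
Flight 2 in UTC: 11:31 PM − 5:45 = 5:46 PM on Dec 28.
+6 hours and 30 minutes → arrive 12:16 AM UTC on Dec 29.
Flight 2 lands earlier by 13 hours 54 minutes.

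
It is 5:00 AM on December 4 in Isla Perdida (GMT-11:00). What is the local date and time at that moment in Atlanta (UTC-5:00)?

In UTC: 5:00 AM + 11:00 = 4:00 PM on Dec 4.
Atlanta is UTC−5:00: 4:00 PM − 5:00 = 11:00 AM on Dec 4.

11:00 AM on December 4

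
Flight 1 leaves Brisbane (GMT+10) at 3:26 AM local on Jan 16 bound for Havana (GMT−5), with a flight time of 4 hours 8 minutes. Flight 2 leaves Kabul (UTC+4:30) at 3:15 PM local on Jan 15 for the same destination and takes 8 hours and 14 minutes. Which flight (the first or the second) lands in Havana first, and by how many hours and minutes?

the second, by 2 hours 35 minutes

Flight 1 in UTC: 3:26 AM − 10:00 = 5:26 PM on Jan 15.
+4 hours and 8 minutes → arrive 9:34 PM UTC on Jan 15.
Flight 2 in UTC: 3:15 PM − 4:30 = 10:45 AM on Jan 15.
+8 hours 14 minutes → arrive 6:59 PM UTC on Jan 15.
Flight 2 lands earlier by 2 hours 35 minutes.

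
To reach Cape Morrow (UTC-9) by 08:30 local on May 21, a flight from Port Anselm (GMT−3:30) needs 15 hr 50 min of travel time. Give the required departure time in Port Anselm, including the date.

Target arrival in UTC: 08:30 + 9:00 = 17:30 on May 21.
Subtract 15 hours and 50 minutes → departure 01:40 UTC on May 21.
Port Anselm is UTC−3:30: 01:40 − 3:30 = 22:10 on May 20.

22:10 on May 20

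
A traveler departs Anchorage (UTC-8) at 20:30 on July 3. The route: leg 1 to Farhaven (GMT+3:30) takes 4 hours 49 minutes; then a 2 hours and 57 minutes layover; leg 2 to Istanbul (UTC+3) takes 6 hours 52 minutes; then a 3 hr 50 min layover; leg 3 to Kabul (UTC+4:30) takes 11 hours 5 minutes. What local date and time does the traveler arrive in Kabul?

Convert departure to UTC: 20:30 + 8:00 = 04:30 UTC on Jul 4.
Add 4 hours and 49 minutes leg 1 → 09:19 UTC.
Add 2 hours and 57 minutes layover in Farhaven → 12:16 UTC.
Add 6 hours 52 minutes leg 2 → 19:08 UTC.
Add 3 hours and 50 minutes layover in Istanbul → 22:58 UTC.
Add 11 hours 5 minutes leg 3 → 10:03 UTC (Jul 5).
Kabul is UTC+4:30, so local arrival = 10:03 + 4:30 = 14:33 on Jul 5.

14:33 on Jul 5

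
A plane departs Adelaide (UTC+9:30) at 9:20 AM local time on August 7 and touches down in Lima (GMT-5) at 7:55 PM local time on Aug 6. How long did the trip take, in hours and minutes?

1 hour 5 minutes

Lima is 14:30 behind Adelaide.
Clock-face elapsed time (ignoring zones) is −13 hours 25 minutes.
Actual elapsed = −13 hours 25 minutes + 14:30 = 1 hour 5 minutes.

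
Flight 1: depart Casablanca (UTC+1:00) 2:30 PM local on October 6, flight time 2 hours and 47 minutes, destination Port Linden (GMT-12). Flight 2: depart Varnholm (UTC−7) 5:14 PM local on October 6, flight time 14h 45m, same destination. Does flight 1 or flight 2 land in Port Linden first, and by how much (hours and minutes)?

the first, by 22 hours 42 minutes

Flight 1 in UTC: 2:30 PM − 1:00 = 1:30 PM on Oct 6.
+2 hours 47 minutes → arrive 4:17 PM UTC on Oct 6.
Flight 2 in UTC: 5:14 PM + 7:00 = 12:14 AM on Oct 7.
+14 hours and 45 minutes → arrive 2:59 PM UTC on Oct 7.
Flight 1 lands earlier by 22 hours 42 minutes.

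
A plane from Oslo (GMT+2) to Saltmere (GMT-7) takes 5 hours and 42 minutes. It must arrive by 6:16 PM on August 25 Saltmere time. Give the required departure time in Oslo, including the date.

Target arrival in UTC: 6:16 PM + 7:00 = 1:16 AM on Aug 26.
Subtract 5 hours 42 minutes → departure 7:34 PM UTC on Aug 25.
Oslo is UTC+2:00: 7:34 PM + 2:00 = 9:34 PM on Aug 25.

9:34 PM on August 25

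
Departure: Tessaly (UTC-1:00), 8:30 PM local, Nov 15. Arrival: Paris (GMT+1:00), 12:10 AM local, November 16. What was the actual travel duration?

1 hour 40 minutes

Departure in UTC: 8:30 PM + 1:00 = 9:30 PM on Nov 15.
Arrival in UTC: 12:10 AM − 1:00 = 11:10 PM on Nov 15.
Elapsed = 11:10 PM − 9:30 PM = 1 hour 40 minutes.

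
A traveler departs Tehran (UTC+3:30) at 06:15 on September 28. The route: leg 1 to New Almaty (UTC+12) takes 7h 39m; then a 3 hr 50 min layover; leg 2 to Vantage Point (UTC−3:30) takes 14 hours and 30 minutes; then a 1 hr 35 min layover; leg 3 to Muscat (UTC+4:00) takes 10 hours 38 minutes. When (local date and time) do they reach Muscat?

20:57 on Sep 29

Convert departure to UTC: 06:15 − 3:30 = 02:45 UTC on Sep 28.
Add 7 hours and 39 minutes leg 1 → 10:24 UTC.
Add 3 hours and 50 minutes layover in New Almaty → 14:14 UTC.
Add 14 hours 30 minutes leg 2 → 04:44 UTC (Sep 29).
Add 1 hour 35 minutes layover in Vantage Point → 06:19 UTC.
Add 10 hours and 38 minutes leg 3 → 16:57 UTC.
Muscat is UTC+4:00, so local arrival = 16:57 + 4:00 = 20:57 on Sep 29.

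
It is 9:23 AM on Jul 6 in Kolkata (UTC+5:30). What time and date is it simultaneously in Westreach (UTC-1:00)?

2:53 AM on Jul 6

Westreach is 6:30 behind Kolkata.
Shift by the zone difference: 9:23 AM − 6:30 = 2:53 AM on Jul 6 in Westreach.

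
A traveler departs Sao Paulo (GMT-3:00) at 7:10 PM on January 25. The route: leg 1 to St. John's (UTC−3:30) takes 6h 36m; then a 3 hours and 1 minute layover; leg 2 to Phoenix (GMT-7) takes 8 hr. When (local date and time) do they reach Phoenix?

Convert departure to UTC: 7:10 PM + 3:00 = 10:10 PM UTC on Jan 25.
Add 6 hours 36 minutes leg 1 → 4:46 AM UTC (Jan 26).
Add 3 hours and 1 minute layover in St. John's → 7:47 AM UTC.
Add 8 hours leg 2 → 3:47 PM UTC.
Phoenix is UTC−7:00, so local arrival = 3:47 PM − 7:00 = 8:47 AM on Jan 26.

8:47 AM on January 26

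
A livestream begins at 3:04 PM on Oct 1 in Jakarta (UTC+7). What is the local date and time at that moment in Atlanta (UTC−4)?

4:04 AM on October 1

In UTC: 3:04 PM − 7:00 = 8:04 AM on Oct 1.
Atlanta is UTC−4:00: 8:04 AM − 4:00 = 4:04 AM on Oct 1.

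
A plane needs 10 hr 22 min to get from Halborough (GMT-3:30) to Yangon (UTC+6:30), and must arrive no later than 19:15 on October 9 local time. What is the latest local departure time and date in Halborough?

Target arrival in UTC: 19:15 − 6:30 = 12:45 on Oct 9.
Subtract 10 hours 22 minutes → departure 02:23 UTC on Oct 9.
Halborough is UTC−3:30: 02:23 − 3:30 = 22:53 on Oct 8.

22:53 on October 8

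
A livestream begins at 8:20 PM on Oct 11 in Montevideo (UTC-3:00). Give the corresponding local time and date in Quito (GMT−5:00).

6:20 PM on October 11

In UTC: 8:20 PM + 3:00 = 11:20 PM on Oct 11.
Quito is UTC−5:00: 11:20 PM − 5:00 = 6:20 PM on Oct 11.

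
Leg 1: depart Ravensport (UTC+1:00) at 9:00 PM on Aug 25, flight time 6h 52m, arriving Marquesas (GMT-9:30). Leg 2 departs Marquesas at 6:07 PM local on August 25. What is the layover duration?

45 minutes

Convert departure to UTC: 9:00 PM − 1:00 = 8:00 PM UTC on Aug 25.
Add 6 hours and 52 minutes flight time → 2:52 AM UTC (Aug 26).
Marquesas is UTC−9:30, so local arrival = 2:52 AM − 9:30 = 5:22 PM on Aug 25.
Layover = 6:07 PM − 5:22 PM = 45 minutes.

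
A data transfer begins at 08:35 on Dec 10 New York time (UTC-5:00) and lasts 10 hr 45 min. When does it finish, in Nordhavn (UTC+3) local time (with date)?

Nordhavn is 8:00 ahead of New York.
After 10 hours 45 minutes it is 19:20 in New York.
Shift by the zone difference: 19:20 + 8:00 = 03:20 on Dec 11 in Nordhavn.

03:20 on December 11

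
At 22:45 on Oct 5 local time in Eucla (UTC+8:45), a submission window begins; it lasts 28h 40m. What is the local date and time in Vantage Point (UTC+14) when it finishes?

08:40 on October 7

Convert start to UTC: 22:45 − 8:45 = 14:00 UTC on Oct 5.
Add 28 hours and 40 minutes duration → 18:40 UTC (Oct 6).
Vantage Point is UTC+14:00, so local end time = 18:40 + 14:00 = 08:40 on Oct 7.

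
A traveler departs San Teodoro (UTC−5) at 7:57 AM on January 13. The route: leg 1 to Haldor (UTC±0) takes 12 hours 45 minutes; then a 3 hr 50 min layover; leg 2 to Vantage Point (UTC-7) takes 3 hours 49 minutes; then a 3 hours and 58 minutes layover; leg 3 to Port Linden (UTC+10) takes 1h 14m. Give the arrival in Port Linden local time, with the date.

12:33 AM on January 15

Convert departure to UTC: 7:57 AM + 5:00 = 12:57 PM UTC on Jan 13.
Add 12 hours and 45 minutes leg 1 → 1:42 AM UTC (Jan 14).
Add 3 hours 50 minutes layover in Haldor → 5:32 AM UTC.
Add 3 hours 49 minutes leg 2 → 9:21 AM UTC.
Add 3 hours and 58 minutes layover in Vantage Point → 1:19 PM UTC.
Add 1 hour and 14 minutes leg 3 → 2:33 PM UTC.
Port Linden is UTC+10:00, so local arrival = 2:33 PM + 10:00 = 12:33 AM on Jan 15.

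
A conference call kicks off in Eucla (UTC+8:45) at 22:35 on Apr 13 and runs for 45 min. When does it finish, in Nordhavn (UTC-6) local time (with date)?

08:35 on April 13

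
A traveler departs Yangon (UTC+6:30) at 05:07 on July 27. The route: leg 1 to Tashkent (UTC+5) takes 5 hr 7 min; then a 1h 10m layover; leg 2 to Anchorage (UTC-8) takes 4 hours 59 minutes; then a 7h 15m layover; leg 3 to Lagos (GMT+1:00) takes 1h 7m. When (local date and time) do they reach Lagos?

Convert departure to UTC: 05:07 − 6:30 = 22:37 UTC on Jul 26.
Add 5 hours 7 minutes leg 1 → 03:44 UTC (Jul 27).
Add 1 hour and 10 minutes layover in Tashkent → 04:54 UTC.
Add 4 hours and 59 minutes leg 2 → 09:53 UTC.
Add 7 hours and 15 minutes layover in Anchorage → 17:08 UTC.
Add 1 hour 7 minutes leg 3 → 18:15 UTC.
Lagos is UTC+1:00, so local arrival = 18:15 + 1:00 = 19:15 on Jul 27.

19:15 on July 27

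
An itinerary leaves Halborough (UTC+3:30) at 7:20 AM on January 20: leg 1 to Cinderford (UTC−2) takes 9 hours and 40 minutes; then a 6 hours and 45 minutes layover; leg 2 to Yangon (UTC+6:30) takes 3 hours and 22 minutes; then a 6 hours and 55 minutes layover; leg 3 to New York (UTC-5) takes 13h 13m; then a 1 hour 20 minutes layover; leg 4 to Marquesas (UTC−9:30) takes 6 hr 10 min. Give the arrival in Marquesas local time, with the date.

Convert departure to UTC: 7:20 AM − 3:30 = 3:50 AM UTC on Jan 20.
Add 9 hours and 40 minutes leg 1 → 1:30 PM UTC.
Add 6 hours and 45 minutes layover in Cinderford → 8:15 PM UTC.
Add 3 hours 22 minutes leg 2 → 11:37 PM UTC.
Add 6 hours and 55 minutes layover in Yangon → 6:32 AM UTC (Jan 21).
Add 13 hours 13 minutes leg 3 → 7:45 PM UTC.
Add 1 hour 20 minutes layover in New York → 9:05 PM UTC.
Add 6 hours and 10 minutes leg 4 → 3:15 AM UTC (Jan 22).
Marquesas is UTC−9:30, so local arrival = 3:15 AM − 9:30 = 5:45 PM on Jan 21.

5:45 PM on Jan 21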